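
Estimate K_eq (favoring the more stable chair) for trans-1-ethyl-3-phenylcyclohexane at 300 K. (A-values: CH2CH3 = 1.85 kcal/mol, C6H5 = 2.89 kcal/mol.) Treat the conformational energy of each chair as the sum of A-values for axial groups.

C1 and C3 have the same parity, so for the trans isomer the two substituents are one axial and one equatorial in each chair.
Chair I (ethyl axial, phenyl equatorial): E = 1.85 kcal/mol; chair II (ethyl equatorial, phenyl axial): E = 2.89 kcal/mol.
ΔG = 1.04 kcal/mol between the two chairs.
K = exp(ΔG/RT) with R = 1.987×10⁻³ kcal mol⁻¹ K⁻¹ and T = 300 K gives K ≈ 5.72.

K ≈ 5.72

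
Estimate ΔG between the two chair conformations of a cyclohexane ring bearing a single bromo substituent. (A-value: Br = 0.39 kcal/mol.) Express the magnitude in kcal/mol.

0.39 kcal/mol

A monosubstituted cyclohexane has one chair with the bromo group axial (E = A = 0.39 kcal/mol) and one with it equatorial (E = 0).
ΔE = 0.39 − 0 = 0.39 kcal/mol.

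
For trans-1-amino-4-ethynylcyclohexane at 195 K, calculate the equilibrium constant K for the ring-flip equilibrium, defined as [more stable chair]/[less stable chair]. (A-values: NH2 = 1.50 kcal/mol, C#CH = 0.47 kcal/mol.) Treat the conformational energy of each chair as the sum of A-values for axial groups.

K ≈ 161

C1 and C4 have opposite parity, so for the trans isomer the two substituents are e,e in one chair and a,a in the other.
Chair I (amino axial, ethynyl axial): E = 1.97 kcal/mol; chair II (amino equatorial, ethynyl equatorial): E = 0.00 kcal/mol.
ΔG = 1.97 kcal/mol between the two chairs.
K = exp(ΔG/RT) with R = 1.987×10⁻³ kcal mol⁻¹ K⁻¹ and T = 195 K gives K ≈ 161.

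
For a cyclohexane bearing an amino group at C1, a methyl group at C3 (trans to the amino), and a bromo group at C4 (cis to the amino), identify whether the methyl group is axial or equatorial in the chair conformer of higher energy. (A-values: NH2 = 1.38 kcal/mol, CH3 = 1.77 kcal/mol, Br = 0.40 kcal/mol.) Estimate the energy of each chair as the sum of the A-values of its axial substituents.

axial

Chair I (amino axial, methyl equatorial, bromo equatorial): E = 1.38 kcal/mol.
Chair II (amino equatorial, methyl axial, bromo axial): E = 2.17 kcal/mol.
Chair II is the less stable (higher-energy) conformer, and in that chair the methyl group is axial.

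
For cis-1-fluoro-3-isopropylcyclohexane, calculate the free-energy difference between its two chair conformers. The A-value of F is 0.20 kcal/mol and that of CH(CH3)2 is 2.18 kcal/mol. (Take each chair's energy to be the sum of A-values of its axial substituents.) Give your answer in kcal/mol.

C1 and C3 have the same parity, so for the cis isomer the two substituents are e,e in one chair and a,a in the other.
Chair I (fluoro axial, isopropyl axial): E = 2.38 kcal/mol.
Chair II (fluoro equatorial, isopropyl equatorial): E = 0.00 kcal/mol.
ΔE = 2.38 − 0.00 = 2.38 kcal/mol; chair II is more stable.

2.38 kcal/mol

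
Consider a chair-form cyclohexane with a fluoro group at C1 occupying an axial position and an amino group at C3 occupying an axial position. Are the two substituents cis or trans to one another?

cis

C1 and C3 have the same parity, so their axial bonds point in the same direction.
With same-parity carbons, two substituents on the same face are both axial or both equatorial; opposite faces give one of each.
Here the groups are axial/axial → same face → cis.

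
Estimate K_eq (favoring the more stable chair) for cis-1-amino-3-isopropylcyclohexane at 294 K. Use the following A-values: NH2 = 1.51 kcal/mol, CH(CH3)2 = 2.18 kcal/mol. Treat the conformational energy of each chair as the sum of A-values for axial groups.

K ≈ 554

C1 and C3 have the same parity, so for the cis isomer the two substituents are e,e in one chair and a,a in the other.
Chair I (amino axial, isopropyl axial): E = 3.69 kcal/mol; chair II (amino equatorial, isopropyl equatorial): E = 0.00 kcal/mol.
ΔG = 3.69 kcal/mol between the two chairs.
K = exp(ΔG/RT) with R = 1.987×10⁻³ kcal mol⁻¹ K⁻¹ and T = 294 K gives K ≈ 554.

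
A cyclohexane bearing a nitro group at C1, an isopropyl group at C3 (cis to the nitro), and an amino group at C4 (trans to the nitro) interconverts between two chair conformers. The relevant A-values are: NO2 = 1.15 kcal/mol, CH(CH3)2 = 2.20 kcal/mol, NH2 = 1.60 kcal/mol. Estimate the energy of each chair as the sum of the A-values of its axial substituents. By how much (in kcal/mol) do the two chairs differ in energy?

4.95 kcal/mol

Chair I (nitro axial, isopropyl axial, amino axial): E = 4.95 kcal/mol.
Chair II (nitro equatorial, isopropyl equatorial, amino equatorial): E = 0.00 kcal/mol.
ΔE = 4.95 − 0.00 = 4.95 kcal/mol; chair II is more stable.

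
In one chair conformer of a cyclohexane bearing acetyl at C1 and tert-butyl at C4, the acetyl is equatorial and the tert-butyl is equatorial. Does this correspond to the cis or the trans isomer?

trans

C1 and C4 have opposite parity, so their axial bonds point in opposite directions.
With opposite-parity carbons, two substituents on the same face are one axial and one equatorial; opposite faces give both axial or both equatorial.
Here the groups are equatorial/equatorial → opposite face → trans.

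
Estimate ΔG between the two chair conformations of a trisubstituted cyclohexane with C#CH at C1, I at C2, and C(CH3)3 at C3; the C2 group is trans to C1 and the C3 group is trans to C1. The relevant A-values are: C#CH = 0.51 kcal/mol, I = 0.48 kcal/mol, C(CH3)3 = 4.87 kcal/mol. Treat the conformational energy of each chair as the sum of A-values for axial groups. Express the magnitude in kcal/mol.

Chair I (ethynyl axial, iodo axial, tert-butyl equatorial): E = 0.99 kcal/mol.
Chair II (ethynyl equatorial, iodo equatorial, tert-butyl axial): E = 4.87 kcal/mol.
ΔE = 4.87 − 0.99 = 3.88 kcal/mol; chair I is more stable.

3.88 kcal/mol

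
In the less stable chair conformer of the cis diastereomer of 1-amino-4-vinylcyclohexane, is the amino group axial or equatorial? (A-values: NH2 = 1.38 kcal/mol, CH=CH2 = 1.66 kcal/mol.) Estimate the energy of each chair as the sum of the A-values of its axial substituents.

C1 and C4 have opposite parity, so for the cis isomer the two substituents are one axial and one equatorial in each chair.
Chair I (amino axial, vinyl equatorial): E = 1.38 kcal/mol.
Chair II (amino equatorial, vinyl axial): E = 1.66 kcal/mol.
Chair II is the less stable (higher-energy) conformer, and in that chair the amino group is equatorial.

equatorial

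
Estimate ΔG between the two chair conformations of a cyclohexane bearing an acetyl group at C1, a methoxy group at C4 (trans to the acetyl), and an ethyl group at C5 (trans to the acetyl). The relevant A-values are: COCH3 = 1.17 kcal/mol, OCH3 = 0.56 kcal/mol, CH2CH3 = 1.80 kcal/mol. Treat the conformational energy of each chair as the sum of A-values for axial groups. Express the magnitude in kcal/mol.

0.07 kcal/mol

Chair I (acetyl axial, methoxy axial, ethyl equatorial): E = 1.73 kcal/mol.
Chair II (acetyl equatorial, methoxy equatorial, ethyl axial): E = 1.80 kcal/mol.
ΔE = 1.80 − 1.73 = 0.07 kcal/mol; chair I is more stable.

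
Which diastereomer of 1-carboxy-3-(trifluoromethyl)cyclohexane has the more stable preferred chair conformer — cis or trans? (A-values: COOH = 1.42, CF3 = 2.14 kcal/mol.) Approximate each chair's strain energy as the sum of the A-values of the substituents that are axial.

cis

At 1,3 positions (parity same): cis → (e,e or a,a); trans → (a,e or e,a).
Best chair for cis: E = 0.00 kcal/mol; best chair for trans: E = 1.42 kcal/mol.
The cis isomer is lower by 1.42 kcal/mol.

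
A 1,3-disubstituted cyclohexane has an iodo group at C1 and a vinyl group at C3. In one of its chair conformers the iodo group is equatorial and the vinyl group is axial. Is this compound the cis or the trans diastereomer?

trans

C1 and C3 have the same parity, so their axial bonds point in the same direction.
With same-parity carbons, two substituents on the same face are both axial or both equatorial; opposite faces give one of each.
Here the groups are equatorial/axial → opposite face → trans.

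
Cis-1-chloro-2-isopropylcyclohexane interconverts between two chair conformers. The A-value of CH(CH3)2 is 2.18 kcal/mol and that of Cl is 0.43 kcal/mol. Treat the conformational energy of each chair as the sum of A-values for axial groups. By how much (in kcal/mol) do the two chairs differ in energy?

1.75 kcal/mol

C1 and C2 have opposite parity, so for the cis isomer the two substituents are one axial and one equatorial in each chair.
Chair I (isopropyl axial, chloro equatorial): E = 2.18 kcal/mol.
Chair II (isopropyl equatorial, chloro axial): E = 0.43 kcal/mol.
ΔE = 2.18 − 0.43 = 1.75 kcal/mol; chair II is more stable.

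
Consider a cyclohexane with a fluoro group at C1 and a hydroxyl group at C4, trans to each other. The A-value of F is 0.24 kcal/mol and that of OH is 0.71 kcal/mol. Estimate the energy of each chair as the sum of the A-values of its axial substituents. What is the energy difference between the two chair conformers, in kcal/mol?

0.95 kcal/mol

C1 and C4 have opposite parity, so for the trans isomer the two substituents are e,e in one chair and a,a in the other.
Chair I (fluoro axial, hydroxyl axial): E = 0.95 kcal/mol.
Chair II (fluoro equatorial, hydroxyl equatorial): E = 0.00 kcal/mol.
ΔE = 0.95 − 0.00 = 0.95 kcal/mol; chair II is more stable.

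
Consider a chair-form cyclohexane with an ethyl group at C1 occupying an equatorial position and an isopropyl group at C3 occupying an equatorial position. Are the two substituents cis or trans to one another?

C1 and C3 have the same parity, so their axial bonds point in the same direction.
With same-parity carbons, two substituents on the same face are both axial or both equatorial; opposite faces give one of each.
Here the groups are equatorial/equatorial → same face → cis.

cis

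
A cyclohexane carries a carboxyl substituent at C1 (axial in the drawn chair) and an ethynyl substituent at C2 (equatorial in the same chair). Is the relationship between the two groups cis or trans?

C1 and C2 have opposite parity, so their axial bonds point in opposite directions.
With opposite-parity carbons, two substituents on the same face are one axial and one equatorial; opposite faces give both axial or both equatorial.
Here the groups are axial/equatorial → same face → cis.

cis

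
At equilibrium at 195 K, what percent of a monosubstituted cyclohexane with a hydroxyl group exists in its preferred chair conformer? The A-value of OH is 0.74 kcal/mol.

One chair has the hydroxyl group axial (E = 0.74 kcal/mol) and the other has it equatorial (E = 0).
ΔG = 0.74 kcal/mol between the two chairs.
K = exp(ΔG/RT) with R = 1.987×10⁻³ kcal mol⁻¹ K⁻¹ and T = 195 K gives K ≈ 6.75.
Fraction in the lower-energy chair = K/(K+1) = 87.1%.

87.1%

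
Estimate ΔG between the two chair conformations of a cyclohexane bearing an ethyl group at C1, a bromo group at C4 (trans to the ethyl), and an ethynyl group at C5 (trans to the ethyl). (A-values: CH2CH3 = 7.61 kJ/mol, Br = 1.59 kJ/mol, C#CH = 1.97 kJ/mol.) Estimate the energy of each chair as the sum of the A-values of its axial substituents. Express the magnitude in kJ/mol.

Chair I (ethyl axial, bromo axial, ethynyl equatorial): E = 9.20 kJ/mol.
Chair II (ethyl equatorial, bromo equatorial, ethynyl axial): E = 1.97 kJ/mol.
ΔE = 9.20 − 1.97 = 7.23 kJ/mol; chair II is more stable.

7.23 kJ/mol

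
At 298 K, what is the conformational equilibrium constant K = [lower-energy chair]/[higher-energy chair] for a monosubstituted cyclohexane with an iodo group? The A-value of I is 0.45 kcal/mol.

K ≈ 2.14

One chair has the iodo group axial (E = 0.45 kcal/mol) and the other has it equatorial (E = 0).
ΔG = 0.45 kcal/mol between the two chairs.
K = exp(ΔG/RT) with R = 1.987×10⁻³ kcal mol⁻¹ K⁻¹ and T = 298 K gives K ≈ 2.14.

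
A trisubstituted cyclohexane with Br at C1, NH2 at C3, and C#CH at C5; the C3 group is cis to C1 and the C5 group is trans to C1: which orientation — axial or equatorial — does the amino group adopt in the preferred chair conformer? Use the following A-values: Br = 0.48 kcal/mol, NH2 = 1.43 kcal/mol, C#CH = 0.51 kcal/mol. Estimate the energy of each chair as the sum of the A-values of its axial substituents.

equatorial

Chair I (bromo axial, amino axial, ethynyl equatorial): E = 1.91 kcal/mol.
Chair II (bromo equatorial, amino equatorial, ethynyl axial): E = 0.51 kcal/mol.
Chair II is the more stable (lower-energy) conformer, and in that chair the amino group is equatorial.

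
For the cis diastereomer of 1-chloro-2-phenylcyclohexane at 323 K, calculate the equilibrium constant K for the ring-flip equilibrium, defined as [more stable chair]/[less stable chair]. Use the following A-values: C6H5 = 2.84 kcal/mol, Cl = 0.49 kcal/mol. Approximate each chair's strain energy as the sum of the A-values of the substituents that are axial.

K ≈ 38.9

C1 and C2 have opposite parity, so for the cis isomer the two substituents are one axial and one equatorial in each chair.
Chair I (phenyl axial, chloro equatorial): E = 2.84 kcal/mol; chair II (phenyl equatorial, chloro axial): E = 0.49 kcal/mol.
ΔG = 2.35 kcal/mol between the two chairs.
K = exp(ΔG/RT) with R = 1.987×10⁻³ kcal mol⁻¹ K⁻¹ and T = 323 K gives K ≈ 38.9.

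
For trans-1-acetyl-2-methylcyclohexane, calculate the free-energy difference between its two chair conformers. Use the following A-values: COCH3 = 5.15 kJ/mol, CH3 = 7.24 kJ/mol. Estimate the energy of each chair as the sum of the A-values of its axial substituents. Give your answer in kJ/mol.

12.39 kJ/mol

C1 and C2 have opposite parity, so for the trans isomer the two substituents are e,e in one chair and a,a in the other.
Chair I (acetyl axial, methyl axial): E = 12.39 kJ/mol.
Chair II (acetyl equatorial, methyl equatorial): E = 0.00 kJ/mol.
ΔE = 12.39 − 0.00 = 12.39 kJ/mol; chair II is more stable.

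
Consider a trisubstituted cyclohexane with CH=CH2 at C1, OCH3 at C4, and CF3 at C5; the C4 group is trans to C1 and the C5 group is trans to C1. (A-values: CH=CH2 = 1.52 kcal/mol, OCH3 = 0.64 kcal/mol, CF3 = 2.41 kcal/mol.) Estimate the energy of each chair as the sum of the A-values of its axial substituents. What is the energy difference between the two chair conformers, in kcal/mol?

0.25 kcal/mol

Chair I (vinyl axial, methoxy axial, trifluoromethyl equatorial): E = 2.16 kcal/mol.
Chair II (vinyl equatorial, methoxy equatorial, trifluoromethyl axial): E = 2.41 kcal/mol.
ΔE = 2.41 − 2.16 = 0.25 kcal/mol; chair I is more stable.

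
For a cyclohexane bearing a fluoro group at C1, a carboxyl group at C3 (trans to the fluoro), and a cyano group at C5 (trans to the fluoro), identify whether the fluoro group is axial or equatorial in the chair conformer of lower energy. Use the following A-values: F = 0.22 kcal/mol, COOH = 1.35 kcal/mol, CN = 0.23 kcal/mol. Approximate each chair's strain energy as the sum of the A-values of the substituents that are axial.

axial

Chair I (fluoro axial, carboxyl equatorial, cyano equatorial): E = 0.22 kcal/mol.
Chair II (fluoro equatorial, carboxyl axial, cyano axial): E = 1.58 kcal/mol.
Chair I is the more stable (lower-energy) conformer, and in that chair the fluoro group is axial.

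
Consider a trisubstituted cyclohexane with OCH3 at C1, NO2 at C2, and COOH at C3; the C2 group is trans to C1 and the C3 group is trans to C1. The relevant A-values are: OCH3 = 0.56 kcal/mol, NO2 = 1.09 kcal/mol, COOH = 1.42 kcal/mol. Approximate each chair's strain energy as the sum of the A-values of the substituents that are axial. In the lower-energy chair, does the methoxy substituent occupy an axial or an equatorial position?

Chair I (methoxy axial, nitro axial, carboxyl equatorial): E = 1.65 kcal/mol.
Chair II (methoxy equatorial, nitro equatorial, carboxyl axial): E = 1.42 kcal/mol.
Chair II is the more stable (lower-energy) conformer, and in that chair the methoxy group is equatorial.

equatorial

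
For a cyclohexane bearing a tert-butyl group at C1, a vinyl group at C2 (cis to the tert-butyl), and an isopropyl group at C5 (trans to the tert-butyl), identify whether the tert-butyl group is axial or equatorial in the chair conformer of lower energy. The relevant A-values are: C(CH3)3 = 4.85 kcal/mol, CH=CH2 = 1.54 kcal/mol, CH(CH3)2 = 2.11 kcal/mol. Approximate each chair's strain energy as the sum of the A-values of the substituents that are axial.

Chair I (tert-butyl axial, vinyl equatorial, isopropyl equatorial): E = 4.85 kcal/mol.
Chair II (tert-butyl equatorial, vinyl axial, isopropyl axial): E = 3.65 kcal/mol.
Chair II is the more stable (lower-energy) conformer, and in that chair the tert-butyl group is equatorial.

equatorial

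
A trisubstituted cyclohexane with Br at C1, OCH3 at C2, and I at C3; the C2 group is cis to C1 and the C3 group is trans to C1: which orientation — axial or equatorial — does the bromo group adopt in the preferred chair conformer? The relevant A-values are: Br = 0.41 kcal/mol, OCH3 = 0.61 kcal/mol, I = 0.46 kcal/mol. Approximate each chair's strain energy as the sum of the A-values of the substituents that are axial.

axial

Chair I (bromo axial, methoxy equatorial, iodo equatorial): E = 0.41 kcal/mol.
Chair II (bromo equatorial, methoxy axial, iodo axial): E = 1.07 kcal/mol.
Chair I is the more stable (lower-energy) conformer, and in that chair the bromo group is axial.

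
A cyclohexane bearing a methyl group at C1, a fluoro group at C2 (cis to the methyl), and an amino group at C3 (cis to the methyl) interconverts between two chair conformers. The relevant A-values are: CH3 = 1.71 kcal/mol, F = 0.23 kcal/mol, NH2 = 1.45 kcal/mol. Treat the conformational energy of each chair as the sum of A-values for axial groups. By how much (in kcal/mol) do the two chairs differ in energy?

2.93 kcal/mol

Chair I (methyl axial, fluoro equatorial, amino axial): E = 3.16 kcal/mol.
Chair II (methyl equatorial, fluoro axial, amino equatorial): E = 0.23 kcal/mol.
ΔE = 3.16 − 0.23 = 2.93 kcal/mol; chair II is more stable.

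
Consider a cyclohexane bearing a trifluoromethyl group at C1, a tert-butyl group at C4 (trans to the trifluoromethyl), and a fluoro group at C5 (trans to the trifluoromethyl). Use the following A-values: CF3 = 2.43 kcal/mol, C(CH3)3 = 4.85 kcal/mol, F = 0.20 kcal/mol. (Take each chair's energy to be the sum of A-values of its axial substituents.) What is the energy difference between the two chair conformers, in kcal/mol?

7.08 kcal/mol

Chair I (trifluoromethyl axial, tert-butyl axial, fluoro equatorial): E = 7.28 kcal/mol.
Chair II (trifluoromethyl equatorial, tert-butyl equatorial, fluoro axial): E = 0.20 kcal/mol.
ΔE = 7.28 − 0.20 = 7.08 kcal/mol; chair II is more stable.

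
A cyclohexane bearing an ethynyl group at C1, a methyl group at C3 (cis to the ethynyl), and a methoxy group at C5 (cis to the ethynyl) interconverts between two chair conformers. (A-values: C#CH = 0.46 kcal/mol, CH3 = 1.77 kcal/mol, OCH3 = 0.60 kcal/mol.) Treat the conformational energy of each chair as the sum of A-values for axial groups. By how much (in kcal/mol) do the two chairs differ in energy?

2.83 kcal/mol

Chair I (ethynyl axial, methyl axial, methoxy axial): E = 2.83 kcal/mol.
Chair II (ethynyl equatorial, methyl equatorial, methoxy equatorial): E = 0.00 kcal/mol.
ΔE = 2.83 − 0.00 = 2.83 kcal/mol; chair II is more stable.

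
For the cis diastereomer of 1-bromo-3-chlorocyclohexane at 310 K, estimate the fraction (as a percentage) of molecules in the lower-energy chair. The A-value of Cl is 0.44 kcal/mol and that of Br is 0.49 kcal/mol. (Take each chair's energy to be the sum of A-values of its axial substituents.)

C1 and C3 have the same parity, so for the cis isomer the two substituents are e,e in one chair and a,a in the other.
Chair I (chloro axial, bromo axial): E = 0.93 kcal/mol; chair II (chloro equatorial, bromo equatorial): E = 0.00 kcal/mol.
ΔG = 0.93 kcal/mol between the two chairs.
K = exp(ΔG/RT) with R = 1.987×10⁻³ kcal mol⁻¹ K⁻¹ and T = 310 K gives K ≈ 4.53.
Fraction in the lower-energy chair = K/(K+1) = 81.9%.

81.9%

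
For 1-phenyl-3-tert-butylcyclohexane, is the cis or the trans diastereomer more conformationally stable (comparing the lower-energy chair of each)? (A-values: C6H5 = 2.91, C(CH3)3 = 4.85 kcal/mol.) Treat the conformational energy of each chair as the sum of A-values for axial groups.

cis

At 1,3 positions (parity same): cis → (e,e or a,a); trans → (a,e or e,a).
Best chair for cis: E = 0.00 kcal/mol; best chair for trans: E = 2.91 kcal/mol.
The cis isomer is lower by 2.91 kcal/mol.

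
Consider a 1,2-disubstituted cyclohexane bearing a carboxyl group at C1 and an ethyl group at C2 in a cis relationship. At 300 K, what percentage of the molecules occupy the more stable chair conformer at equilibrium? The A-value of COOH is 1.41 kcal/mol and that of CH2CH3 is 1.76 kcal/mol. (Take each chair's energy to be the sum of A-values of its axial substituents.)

64.3%

C1 and C2 have opposite parity, so for the cis isomer the two substituents are one axial and one equatorial in each chair.
Chair I (carboxyl axial, ethyl equatorial): E = 1.41 kcal/mol; chair II (carboxyl equatorial, ethyl axial): E = 1.76 kcal/mol.
ΔG = 0.35 kcal/mol between the two chairs.
K = exp(ΔG/RT) with R = 1.987×10⁻³ kcal mol⁻¹ K⁻¹ and T = 300 K gives K ≈ 1.8.
Fraction in the lower-energy chair = K/(K+1) = 64.3%.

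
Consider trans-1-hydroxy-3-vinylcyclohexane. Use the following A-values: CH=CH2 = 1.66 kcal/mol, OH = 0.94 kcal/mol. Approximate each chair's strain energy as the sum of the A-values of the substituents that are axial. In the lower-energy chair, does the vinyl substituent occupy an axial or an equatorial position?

C1 and C3 have the same parity, so for the trans isomer the two substituents are one axial and one equatorial in each chair.
Chair I (vinyl axial, hydroxyl equatorial): E = 1.66 kcal/mol.
Chair II (vinyl equatorial, hydroxyl axial): E = 0.94 kcal/mol.
Chair II is the more stable (lower-energy) conformer, and in that chair the vinyl group is equatorial.

equatorial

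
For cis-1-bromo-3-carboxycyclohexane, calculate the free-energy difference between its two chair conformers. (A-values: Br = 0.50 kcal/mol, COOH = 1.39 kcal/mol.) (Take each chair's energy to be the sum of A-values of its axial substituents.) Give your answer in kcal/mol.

1.89 kcal/mol

C1 and C3 have the same parity, so for the cis isomer the two substituents are e,e in one chair and a,a in the other.
Chair I (bromo axial, carboxyl axial): E = 1.89 kcal/mol.
Chair II (bromo equatorial, carboxyl equatorial): E = 0.00 kcal/mol.
ΔE = 1.89 − 0.00 = 1.89 kcal/mol; chair II is more stable.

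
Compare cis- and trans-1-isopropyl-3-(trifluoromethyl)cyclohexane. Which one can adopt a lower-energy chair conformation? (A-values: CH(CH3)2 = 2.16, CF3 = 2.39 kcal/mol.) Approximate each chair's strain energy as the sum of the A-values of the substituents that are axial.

At 1,3 positions (parity same): cis → (e,e or a,a); trans → (a,e or e,a).
Best chair for cis: E = 0.00 kcal/mol; best chair for trans: E = 2.16 kcal/mol.
The cis isomer is lower by 2.16 kcal/mol.

cis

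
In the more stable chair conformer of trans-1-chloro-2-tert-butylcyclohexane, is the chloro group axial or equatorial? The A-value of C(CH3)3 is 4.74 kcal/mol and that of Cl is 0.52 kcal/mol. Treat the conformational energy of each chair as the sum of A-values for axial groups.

equatorial

C1 and C2 have opposite parity, so for the trans isomer the two substituents are e,e in one chair and a,a in the other.
Chair I (tert-butyl axial, chloro axial): E = 5.26 kcal/mol.
Chair II (tert-butyl equatorial, chloro equatorial): E = 0.00 kcal/mol.
Chair II is the more stable (lower-energy) conformer, and in that chair the chloro group is equatorial.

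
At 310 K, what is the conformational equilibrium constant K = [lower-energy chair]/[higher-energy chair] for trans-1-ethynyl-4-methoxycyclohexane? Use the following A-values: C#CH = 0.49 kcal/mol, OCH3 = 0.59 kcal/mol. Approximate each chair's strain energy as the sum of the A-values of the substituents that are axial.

K ≈ 5.77

C1 and C4 have opposite parity, so for the trans isomer the two substituents are e,e in one chair and a,a in the other.
Chair I (ethynyl axial, methoxy axial): E = 1.08 kcal/mol; chair II (ethynyl equatorial, methoxy equatorial): E = 0.00 kcal/mol.
ΔG = 1.08 kcal/mol between the two chairs.
K = exp(ΔG/RT) with R = 1.987×10⁻³ kcal mol⁻¹ K⁻¹ and T = 310 K gives K ≈ 5.77.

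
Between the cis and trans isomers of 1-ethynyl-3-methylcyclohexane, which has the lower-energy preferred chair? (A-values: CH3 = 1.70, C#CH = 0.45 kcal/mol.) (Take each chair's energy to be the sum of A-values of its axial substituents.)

cis

At 1,3 positions (parity same): cis → (e,e or a,a); trans → (a,e or e,a).
Best chair for cis: E = 0.00 kcal/mol; best chair for trans: E = 0.45 kcal/mol.
The cis isomer is lower by 0.45 kcal/mol.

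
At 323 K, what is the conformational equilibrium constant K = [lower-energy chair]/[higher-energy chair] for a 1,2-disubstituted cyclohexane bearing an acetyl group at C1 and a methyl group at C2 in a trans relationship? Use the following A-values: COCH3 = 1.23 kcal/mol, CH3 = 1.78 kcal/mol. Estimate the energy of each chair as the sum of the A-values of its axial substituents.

K ≈ 109

C1 and C2 have opposite parity, so for the trans isomer the two substituents are e,e in one chair and a,a in the other.
Chair I (acetyl axial, methyl axial): E = 3.01 kcal/mol; chair II (acetyl equatorial, methyl equatorial): E = 0.00 kcal/mol.
ΔG = 3.01 kcal/mol between the two chairs.
K = exp(ΔG/RT) with R = 1.987×10⁻³ kcal mol⁻¹ K⁻¹ and T = 323 K gives K ≈ 109.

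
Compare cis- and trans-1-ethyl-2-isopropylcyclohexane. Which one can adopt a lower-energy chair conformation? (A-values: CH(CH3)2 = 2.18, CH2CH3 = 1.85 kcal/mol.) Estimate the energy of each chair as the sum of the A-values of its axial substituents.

At 1,2 positions (parity opposite): cis → (a,e or e,a); trans → (e,e or a,a).
Best chair for cis: E = 1.85 kcal/mol; best chair for trans: E = 0.00 kcal/mol.
The trans isomer is lower by 1.85 kcal/mol.

trans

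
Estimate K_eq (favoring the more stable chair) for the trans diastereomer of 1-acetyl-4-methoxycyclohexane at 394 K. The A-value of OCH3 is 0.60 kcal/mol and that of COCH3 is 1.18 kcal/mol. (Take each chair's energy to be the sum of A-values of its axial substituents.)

C1 and C4 have opposite parity, so for the trans isomer the two substituents are e,e in one chair and a,a in the other.
Chair I (methoxy axial, acetyl axial): E = 1.78 kcal/mol; chair II (methoxy equatorial, acetyl equatorial): E = 0.00 kcal/mol.
ΔG = 1.78 kcal/mol between the two chairs.
K = exp(ΔG/RT) with R = 1.987×10⁻³ kcal mol⁻¹ K⁻¹ and T = 394 K gives K ≈ 9.71.

K ≈ 9.71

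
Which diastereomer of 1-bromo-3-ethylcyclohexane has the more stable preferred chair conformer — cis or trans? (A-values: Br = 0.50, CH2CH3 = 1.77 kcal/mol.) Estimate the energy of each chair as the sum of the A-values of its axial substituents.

At 1,3 positions (parity same): cis → (e,e or a,a); trans → (a,e or e,a).
Best chair for cis: E = 0.00 kcal/mol; best chair for trans: E = 0.50 kcal/mol.
The cis isomer is lower by 0.50 kcal/mol.

cis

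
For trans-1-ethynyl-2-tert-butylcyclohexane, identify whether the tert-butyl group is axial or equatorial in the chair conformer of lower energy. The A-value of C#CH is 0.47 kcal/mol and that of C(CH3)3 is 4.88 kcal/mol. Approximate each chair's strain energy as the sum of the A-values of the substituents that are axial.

C1 and C2 have opposite parity, so for the trans isomer the two substituents are e,e in one chair and a,a in the other.
Chair I (ethynyl axial, tert-butyl axial): E = 5.35 kcal/mol.
Chair II (ethynyl equatorial, tert-butyl equatorial): E = 0.00 kcal/mol.
Chair II is the more stable (lower-energy) conformer, and in that chair the tert-butyl group is equatorial.

equatorial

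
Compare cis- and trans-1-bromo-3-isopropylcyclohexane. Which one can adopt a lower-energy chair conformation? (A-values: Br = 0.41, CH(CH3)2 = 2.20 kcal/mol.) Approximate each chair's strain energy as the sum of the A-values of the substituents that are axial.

At 1,3 positions (parity same): cis → (e,e or a,a); trans → (a,e or e,a).
Best chair for cis: E = 0.00 kcal/mol; best chair for trans: E = 0.41 kcal/mol.
The cis isomer is lower by 0.41 kcal/mol.

cis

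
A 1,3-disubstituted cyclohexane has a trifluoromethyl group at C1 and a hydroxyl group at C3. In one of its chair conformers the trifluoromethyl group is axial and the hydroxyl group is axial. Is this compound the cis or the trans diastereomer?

cis

C1 and C3 have the same parity, so their axial bonds point in the same direction.
With same-parity carbons, two substituents on the same face are both axial or both equatorial; opposite faces give one of each.
Here the groups are axial/axial → same face → cis.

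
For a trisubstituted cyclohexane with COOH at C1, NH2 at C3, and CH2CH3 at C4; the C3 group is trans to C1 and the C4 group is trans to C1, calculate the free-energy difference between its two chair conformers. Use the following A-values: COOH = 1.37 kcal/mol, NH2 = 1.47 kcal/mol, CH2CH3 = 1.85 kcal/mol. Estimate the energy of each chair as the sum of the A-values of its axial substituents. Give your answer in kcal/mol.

1.75 kcal/mol

Chair I (carboxyl axial, amino equatorial, ethyl axial): E = 3.22 kcal/mol.
Chair II (carboxyl equatorial, amino axial, ethyl equatorial): E = 1.47 kcal/mol.
ΔE = 3.22 − 1.47 = 1.75 kcal/mol; chair II is more stable.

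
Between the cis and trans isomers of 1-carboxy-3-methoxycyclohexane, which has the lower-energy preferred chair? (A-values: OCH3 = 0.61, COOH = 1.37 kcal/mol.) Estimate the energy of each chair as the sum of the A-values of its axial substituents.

cis

At 1,3 positions (parity same): cis → (e,e or a,a); trans → (a,e or e,a).
Best chair for cis: E = 0.00 kcal/mol; best chair for trans: E = 0.61 kcal/mol.
The cis isomer is lower by 0.61 kcal/mol.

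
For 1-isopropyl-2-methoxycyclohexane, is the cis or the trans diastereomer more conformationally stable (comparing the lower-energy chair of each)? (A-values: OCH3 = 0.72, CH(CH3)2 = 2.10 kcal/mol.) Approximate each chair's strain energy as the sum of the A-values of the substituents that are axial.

At 1,2 positions (parity opposite): cis → (a,e or e,a); trans → (e,e or a,a).
Best chair for cis: E = 0.72 kcal/mol; best chair for trans: E = 0.00 kcal/mol.
The trans isomer is lower by 0.72 kcal/mol.

trans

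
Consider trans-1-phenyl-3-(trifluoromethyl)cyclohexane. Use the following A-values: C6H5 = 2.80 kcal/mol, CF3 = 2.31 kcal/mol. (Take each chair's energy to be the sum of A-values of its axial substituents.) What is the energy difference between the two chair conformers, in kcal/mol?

0.49 kcal/mol

C1 and C3 have the same parity, so for the trans isomer the two substituents are one axial and one equatorial in each chair.
Chair I (phenyl axial, trifluoromethyl equatorial): E = 2.80 kcal/mol.
Chair II (phenyl equatorial, trifluoromethyl axial): E = 2.31 kcal/mol.
ΔE = 2.80 − 2.31 = 0.49 kcal/mol; chair II is more stable.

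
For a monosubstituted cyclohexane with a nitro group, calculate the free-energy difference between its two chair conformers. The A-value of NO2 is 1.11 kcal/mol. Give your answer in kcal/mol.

A monosubstituted cyclohexane has one chair with the nitro group axial (E = A = 1.11 kcal/mol) and one with it equatorial (E = 0).
ΔE = 1.11 − 0 = 1.11 kcal/mol.

1.11 kcal/mol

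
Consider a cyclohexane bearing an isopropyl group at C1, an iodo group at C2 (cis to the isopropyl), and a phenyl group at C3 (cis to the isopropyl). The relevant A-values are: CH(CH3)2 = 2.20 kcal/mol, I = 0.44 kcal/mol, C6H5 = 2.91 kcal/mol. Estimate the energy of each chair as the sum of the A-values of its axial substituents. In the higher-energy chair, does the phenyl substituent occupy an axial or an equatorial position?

axial

Chair I (isopropyl axial, iodo equatorial, phenyl axial): E = 5.11 kcal/mol.
Chair II (isopropyl equatorial, iodo axial, phenyl equatorial): E = 0.44 kcal/mol.
Chair I is the less stable (higher-energy) conformer, and in that chair the phenyl group is axial.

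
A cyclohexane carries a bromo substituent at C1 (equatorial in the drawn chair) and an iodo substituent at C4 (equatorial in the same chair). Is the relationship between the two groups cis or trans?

C1 and C4 have opposite parity, so their axial bonds point in opposite directions.
With opposite-parity carbons, two substituents on the same face are one axial and one equatorial; opposite faces give both axial or both equatorial.
Here the groups are equatorial/equatorial → opposite face → trans.

trans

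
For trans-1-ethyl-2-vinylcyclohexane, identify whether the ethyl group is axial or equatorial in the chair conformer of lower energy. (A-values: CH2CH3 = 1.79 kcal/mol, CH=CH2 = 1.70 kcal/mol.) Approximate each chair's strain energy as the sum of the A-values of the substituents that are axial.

C1 and C2 have opposite parity, so for the trans isomer the two substituents are e,e in one chair and a,a in the other.
Chair I (ethyl axial, vinyl axial): E = 3.49 kcal/mol.
Chair II (ethyl equatorial, vinyl equatorial): E = 0.00 kcal/mol.
Chair II is the more stable (lower-energy) conformer, and in that chair the ethyl group is equatorial.

equatorial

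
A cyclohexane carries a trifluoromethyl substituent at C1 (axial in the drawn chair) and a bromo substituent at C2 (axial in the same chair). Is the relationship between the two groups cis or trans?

trans

C1 and C2 have opposite parity, so their axial bonds point in opposite directions.
With opposite-parity carbons, two substituents on the same face are one axial and one equatorial; opposite faces give both axial or both equatorial.
Here the groups are axial/axial → opposite face → trans.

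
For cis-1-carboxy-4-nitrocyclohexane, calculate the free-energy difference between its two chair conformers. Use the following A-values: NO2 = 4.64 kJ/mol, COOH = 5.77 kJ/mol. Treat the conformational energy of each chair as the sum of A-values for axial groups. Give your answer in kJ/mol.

1.13 kJ/mol

C1 and C4 have opposite parity, so for the cis isomer the two substituents are one axial and one equatorial in each chair.
Chair I (nitro axial, carboxyl equatorial): E = 4.64 kJ/mol.
Chair II (nitro equatorial, carboxyl axial): E = 5.77 kJ/mol.
ΔE = 5.77 − 4.64 = 1.13 kJ/mol; chair I is more stable.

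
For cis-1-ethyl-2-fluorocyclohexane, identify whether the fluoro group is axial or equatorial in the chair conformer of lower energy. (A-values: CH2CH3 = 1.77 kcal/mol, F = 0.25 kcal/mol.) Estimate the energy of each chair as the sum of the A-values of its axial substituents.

C1 and C2 have opposite parity, so for the cis isomer the two substituents are one axial and one equatorial in each chair.
Chair I (ethyl axial, fluoro equatorial): E = 1.77 kcal/mol.
Chair II (ethyl equatorial, fluoro axial): E = 0.25 kcal/mol.
Chair II is the more stable (lower-energy) conformer, and in that chair the fluoro group is axial.

axial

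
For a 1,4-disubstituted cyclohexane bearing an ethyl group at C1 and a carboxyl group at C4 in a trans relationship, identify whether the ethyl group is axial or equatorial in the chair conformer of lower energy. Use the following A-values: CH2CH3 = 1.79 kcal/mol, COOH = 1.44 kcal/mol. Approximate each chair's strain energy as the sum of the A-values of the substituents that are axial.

C1 and C4 have opposite parity, so for the trans isomer the two substituents are e,e in one chair and a,a in the other.
Chair I (ethyl axial, carboxyl axial): E = 3.23 kcal/mol.
Chair II (ethyl equatorial, carboxyl equatorial): E = 0.00 kcal/mol.
Chair II is the more stable (lower-energy) conformer, and in that chair the ethyl group is equatorial.

equatorial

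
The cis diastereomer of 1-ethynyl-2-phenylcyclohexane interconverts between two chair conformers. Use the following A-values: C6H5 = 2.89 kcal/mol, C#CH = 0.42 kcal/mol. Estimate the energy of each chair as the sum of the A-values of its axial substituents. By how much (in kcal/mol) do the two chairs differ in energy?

C1 and C2 have opposite parity, so for the cis isomer the two substituents are one axial and one equatorial in each chair.
Chair I (phenyl axial, ethynyl equatorial): E = 2.89 kcal/mol.
Chair II (phenyl equatorial, ethynyl axial): E = 0.42 kcal/mol.
ΔE = 2.89 − 0.42 = 2.47 kcal/mol; chair II is more stable.

2.47 kcal/mol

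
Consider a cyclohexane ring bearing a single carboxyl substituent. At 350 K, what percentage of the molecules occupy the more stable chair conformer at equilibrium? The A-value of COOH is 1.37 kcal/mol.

87.8%

One chair has the carboxyl group axial (E = 1.37 kcal/mol) and the other has it equatorial (E = 0).
ΔG = 1.37 kcal/mol between the two chairs.
K = exp(ΔG/RT) with R = 1.987×10⁻³ kcal mol⁻¹ K⁻¹ and T = 350 K gives K ≈ 7.17.
Fraction in the lower-energy chair = K/(K+1) = 87.8%.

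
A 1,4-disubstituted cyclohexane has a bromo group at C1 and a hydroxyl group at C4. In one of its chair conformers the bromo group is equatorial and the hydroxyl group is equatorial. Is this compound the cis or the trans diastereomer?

trans

C1 and C4 have opposite parity, so their axial bonds point in opposite directions.
With opposite-parity carbons, two substituents on the same face are one axial and one equatorial; opposite faces give both axial or both equatorial.
Here the groups are equatorial/equatorial → opposite face → trans.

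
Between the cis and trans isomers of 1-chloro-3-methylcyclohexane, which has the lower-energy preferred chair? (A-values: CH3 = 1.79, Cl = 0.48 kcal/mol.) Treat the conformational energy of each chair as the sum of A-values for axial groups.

At 1,3 positions (parity same): cis → (e,e or a,a); trans → (a,e or e,a).
Best chair for cis: E = 0.00 kcal/mol; best chair for trans: E = 0.48 kcal/mol.
The cis isomer is lower by 0.48 kcal/mol.

cis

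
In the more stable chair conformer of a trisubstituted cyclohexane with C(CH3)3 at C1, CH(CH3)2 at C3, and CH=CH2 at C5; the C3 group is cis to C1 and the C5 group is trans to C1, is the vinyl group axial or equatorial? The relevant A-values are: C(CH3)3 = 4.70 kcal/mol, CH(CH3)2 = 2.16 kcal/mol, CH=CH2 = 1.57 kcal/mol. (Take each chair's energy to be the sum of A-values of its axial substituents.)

Chair I (tert-butyl axial, isopropyl axial, vinyl equatorial): E = 6.86 kcal/mol.
Chair II (tert-butyl equatorial, isopropyl equatorial, vinyl axial): E = 1.57 kcal/mol.
Chair II is the more stable (lower-energy) conformer, and in that chair the vinyl group is axial.

axial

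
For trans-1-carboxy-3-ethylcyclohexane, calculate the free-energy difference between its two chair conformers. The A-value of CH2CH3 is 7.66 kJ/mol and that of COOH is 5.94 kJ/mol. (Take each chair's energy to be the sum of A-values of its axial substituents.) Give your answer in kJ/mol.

C1 and C3 have the same parity, so for the trans isomer the two substituents are one axial and one equatorial in each chair.
Chair I (ethyl axial, carboxyl equatorial): E = 7.66 kJ/mol.
Chair II (ethyl equatorial, carboxyl axial): E = 5.94 kJ/mol.
ΔE = 7.66 − 5.94 = 1.72 kJ/mol; chair II is more stable.

1.72 kJ/mol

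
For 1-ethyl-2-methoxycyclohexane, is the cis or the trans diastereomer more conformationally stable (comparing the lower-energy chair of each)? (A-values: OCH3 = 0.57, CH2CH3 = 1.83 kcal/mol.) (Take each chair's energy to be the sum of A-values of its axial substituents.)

At 1,2 positions (parity opposite): cis → (a,e or e,a); trans → (e,e or a,a).
Best chair for cis: E = 0.57 kcal/mol; best chair for trans: E = 0.00 kcal/mol.
The trans isomer is lower by 0.57 kcal/mol.

trans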